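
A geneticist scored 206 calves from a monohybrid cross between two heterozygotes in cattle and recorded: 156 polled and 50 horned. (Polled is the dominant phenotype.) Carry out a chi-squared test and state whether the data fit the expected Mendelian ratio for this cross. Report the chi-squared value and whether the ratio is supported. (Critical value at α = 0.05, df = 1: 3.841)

0.058; consistent

For a monohybrid cross between heterozygotes with complete dominance, the expected phenotypic ratio is 3:1.
Expected counts for N = 206 under a 3:1 ratio (total parts = 4):
  polled: 206 × 3/4 = 154.5
  horned: 206 × 1/4 = 51.5
χ² = Σ (O − E)² / E
  polled: (156 − 154.5)² / 154.5 = 0.0146
  horned: (50 − 51.5)² / 51.5 = 0.0437
χ² = 0.0146 + 0.0437 = 0.0583 ≈ 0.058
Degrees of freedom = 2 − 1 = 1; critical value at α = 0.05 is 3.841.
Since 0.058 < 3.841, we fail to reject the null hypothesis — the data are consistent with the 3:1 ratio.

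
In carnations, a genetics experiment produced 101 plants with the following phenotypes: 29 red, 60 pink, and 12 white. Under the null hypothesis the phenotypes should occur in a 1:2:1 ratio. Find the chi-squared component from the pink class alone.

1.787

The 1:2:1 ratio has 4 parts, so with N = 101 the expected counts are:
  red: 101 × 1/4 = 25.25
  pink: 101 × 2/4 = 50.5
  white: 101 × 1/4 = 25.25
Contribution of pink: (60 − 50.5)² / 50.5 = 1.7871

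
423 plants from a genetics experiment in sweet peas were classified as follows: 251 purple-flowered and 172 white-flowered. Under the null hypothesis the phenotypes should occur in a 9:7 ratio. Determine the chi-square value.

Total ratio parts = 16. Expected numbers out of 423:
  purple-flowered: 423 × 9/16 = 237.9375
  white-flowered: 423 × 7/16 = 185.0625
χ² = Σ (O − E)² / E
  purple-flowered: (251 − 237.9375)² / 237.9375 = 0.7171
  white-flowered: (172 − 185.0625)² / 185.0625 = 0.9220
χ² = 0.7171 + 0.9220 = 1.6391 ≈ 1.639

1.639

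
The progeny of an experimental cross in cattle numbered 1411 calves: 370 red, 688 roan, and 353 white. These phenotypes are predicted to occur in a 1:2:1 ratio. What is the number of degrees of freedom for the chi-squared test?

A goodness-of-fit test with 3 phenotype classes has df = 3 − 1 = 2.

2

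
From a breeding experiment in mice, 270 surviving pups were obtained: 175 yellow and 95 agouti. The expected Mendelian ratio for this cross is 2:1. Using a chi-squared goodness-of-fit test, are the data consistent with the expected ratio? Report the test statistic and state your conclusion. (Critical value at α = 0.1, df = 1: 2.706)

Under the 2:1 hypothesis (Σ ratio = 3, N = 270):
  yellow: 270 × 2/3 = 180
  agouti: 270 × 1/3 = 90
χ² = Σ (O − E)² / E
  yellow: (175 − 180)² / 180 = 0.1389
  agouti: (95 − 90)² / 90 = 0.2778
χ² = 0.1389 + 0.2778 = 0.4167 ≈ 0.417
Degrees of freedom = 2 − 1 = 1; critical value at α = 0.1 is 2.706.
Since 0.417 < 2.706, we fail to reject the null hypothesis — the data are consistent with the 2:1 ratio.

0.417; consistent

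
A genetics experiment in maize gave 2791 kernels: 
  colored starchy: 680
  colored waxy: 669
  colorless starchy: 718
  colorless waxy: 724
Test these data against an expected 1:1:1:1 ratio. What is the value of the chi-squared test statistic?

3.211

The 1:1:1:1 ratio has 4 parts, so with N = 2791 the expected counts are:
  colored starchy: 2791 × 1/4 = 697.75
  colored waxy: 2791 × 1/4 = 697.75
  colorless starchy: 2791 × 1/4 = 697.75
  colorless waxy: 2791 × 1/4 = 697.75
χ² = Σ (O − E)² / E
  colored starchy: (680 − 697.75)² / 697.75 = 0.4515
  colored waxy: (669 − 697.75)² / 697.75 = 1.1846
  colorless starchy: (718 − 697.75)² / 697.75 = 0.5877
  colorless waxy: (724 − 697.75)² / 697.75 = 0.9875
χ² = 0.4515 + 1.1846 + 0.5877 + 0.9875 = 3.2113 ≈ 3.211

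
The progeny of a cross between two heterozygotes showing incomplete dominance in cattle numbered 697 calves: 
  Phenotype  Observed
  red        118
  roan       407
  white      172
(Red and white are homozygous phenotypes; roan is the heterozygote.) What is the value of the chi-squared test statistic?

28.007

With incomplete dominance, a heterozygote × heterozygote cross gives a 1:2:1 phenotypic ratio.
Total ratio parts = 4. Expected numbers out of 697:
  red: 697 × 1/4 = 174.25
  roan: 697 × 2/4 = 348.5
  white: 697 × 1/4 = 174.25
χ² = Σ (O − E)² / E
  red: (118 − 174.25)² / 174.25 = 18.1582
  roan: (407 − 348.5)² / 348.5 = 9.8199
  white: (172 − 174.25)² / 174.25 = 0.0291
χ² = 18.1582 + 9.8199 + 0.0291 = 28.0072 ≈ 28.007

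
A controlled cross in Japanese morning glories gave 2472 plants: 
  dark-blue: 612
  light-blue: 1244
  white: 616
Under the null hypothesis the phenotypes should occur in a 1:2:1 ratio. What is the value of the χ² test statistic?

0.117

Total ratio parts = 4. Expected numbers out of 2472:
  dark-blue: 2472 × 1/4 = 618
  light-blue: 2472 × 2/4 = 1236
  white: 2472 × 1/4 = 618
χ² = Σ (O − E)² / E
  dark-blue: (612 − 618)² / 618 = 0.0583
  light-blue: (1244 − 1236)² / 1236 = 0.0518
  white: (616 − 618)² / 618 = 0.0065
χ² = 0.0583 + 0.0518 + 0.0065 = 0.1166 ≈ 0.117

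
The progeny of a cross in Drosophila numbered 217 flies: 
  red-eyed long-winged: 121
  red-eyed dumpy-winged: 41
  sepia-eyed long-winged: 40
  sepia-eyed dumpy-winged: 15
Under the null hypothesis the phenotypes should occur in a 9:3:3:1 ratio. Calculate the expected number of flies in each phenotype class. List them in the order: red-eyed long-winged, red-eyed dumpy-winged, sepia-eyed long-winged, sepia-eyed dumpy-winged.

122.0625, 40.6875, 40.6875, 13.5625

Expected counts for N = 217 under a 9:3:3:1 ratio (total parts = 16):
  red-eyed long-winged: 217 × 9/16 = 122.0625
  red-eyed dumpy-winged: 217 × 3/16 = 40.6875
  sepia-eyed long-winged: 217 × 3/16 = 40.6875
  sepia-eyed dumpy-winged: 217 × 1/16 = 13.5625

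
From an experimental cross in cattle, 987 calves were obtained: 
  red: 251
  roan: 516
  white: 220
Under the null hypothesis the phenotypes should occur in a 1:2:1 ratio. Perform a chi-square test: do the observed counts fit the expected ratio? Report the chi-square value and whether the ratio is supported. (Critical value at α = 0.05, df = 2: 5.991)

Expected counts for N = 987 under a 1:2:1 ratio (total parts = 4):
  red: 987 × 1/4 = 246.75
  roan: 987 × 2/4 = 493.5
  white: 987 × 1/4 = 246.75
χ² = Σ (O − E)² / E
  red: (251 − 246.75)² / 246.75 = 0.0732
  roan: (516 − 493.5)² / 493.5 = 1.0258
  white: (220 − 246.75)² / 246.75 = 2.8999
χ² = 0.0732 + 1.0258 + 2.8999 = 3.9989 ≈ 3.999
Degrees of freedom = 3 − 1 = 2; critical value at α = 0.05 is 5.991.
Since 3.999 < 5.991, we fail to reject the null hypothesis — the data are consistent with the 1:2:1 ratio.

3.999; consistent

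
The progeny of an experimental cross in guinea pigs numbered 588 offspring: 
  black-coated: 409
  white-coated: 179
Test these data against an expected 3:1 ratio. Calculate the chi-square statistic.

Under the 3:1 hypothesis (Σ ratio = 4, N = 588):
  black-coated: 588 × 3/4 = 441
  white-coated: 588 × 1/4 = 147
χ² = Σ (O − E)² / E
  black-coated: (409 − 441)² / 441 = 2.3220
  white-coated: (179 − 147)² / 147 = 6.9660
χ² = 2.3220 + 6.9660 = 9.288

9.288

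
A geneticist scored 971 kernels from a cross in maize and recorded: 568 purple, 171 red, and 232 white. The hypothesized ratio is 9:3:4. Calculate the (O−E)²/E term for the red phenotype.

The 9:3:4 ratio has 16 parts, so with N = 971 the expected counts are:
  purple: 971 × 9/16 = 546.1875
  red: 971 × 3/16 = 182.0625
  white: 971 × 4/16 = 242.75
Contribution of red: (171 − 182.0625)² / 182.0625 = 0.6722

0.672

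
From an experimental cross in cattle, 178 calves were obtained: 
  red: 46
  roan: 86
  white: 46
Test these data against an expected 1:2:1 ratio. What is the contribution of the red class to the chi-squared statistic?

0.051

Total ratio parts = 4. Expected numbers out of 178:
  red: 178 × 1/4 = 44.5
  roan: 178 × 2/4 = 89
  white: 178 × 1/4 = 44.5
Contribution of red: (46 − 44.5)² / 44.5 = 0.0506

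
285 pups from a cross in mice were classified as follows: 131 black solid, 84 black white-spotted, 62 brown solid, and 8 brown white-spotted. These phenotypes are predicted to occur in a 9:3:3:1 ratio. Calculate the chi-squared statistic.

Total ratio parts = 16. Expected numbers out of 285:
  black solid: 285 × 9/16 = 160.3125
  black white-spotted: 285 × 3/16 = 53.4375
  brown solid: 285 × 3/16 = 53.4375
  brown white-spotted: 285 × 1/16 = 17.8125
χ² = Σ (O − E)² / E
  black solid: (131 − 160.3125)² / 160.3125 = 5.3597
  black white-spotted: (84 − 53.4375)² / 53.4375 = 17.4796
  brown solid: (62 − 53.4375)² / 53.4375 = 1.3720
  brown white-spotted: (8 − 17.8125)² / 17.8125 = 5.4055
χ² = 5.3597 + 17.4796 + 1.3720 + 5.4055 = 29.6168 ≈ 29.617

29.617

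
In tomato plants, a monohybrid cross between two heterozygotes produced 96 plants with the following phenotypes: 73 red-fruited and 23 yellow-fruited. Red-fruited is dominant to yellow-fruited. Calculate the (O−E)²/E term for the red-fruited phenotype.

0.014

For a monohybrid cross between heterozygotes with complete dominance, the expected phenotypic ratio is 3:1.
Under the 3:1 hypothesis (Σ ratio = 4, N = 96):
  red-fruited: 96 × 3/4 = 72
  yellow-fruited: 96 × 1/4 = 24
Contribution of red-fruited: (73 − 72)² / 72 = 0.0139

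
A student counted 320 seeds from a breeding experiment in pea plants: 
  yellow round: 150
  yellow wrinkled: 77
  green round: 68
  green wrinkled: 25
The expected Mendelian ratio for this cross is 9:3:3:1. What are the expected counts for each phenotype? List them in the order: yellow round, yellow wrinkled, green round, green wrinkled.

180, 60, 60, 20

Total ratio parts = 16. Expected numbers out of 320:
  yellow round: 320 × 9/16 = 180
  yellow wrinkled: 320 × 3/16 = 60
  green round: 320 × 3/16 = 60
  green wrinkled: 320 × 1/16 = 20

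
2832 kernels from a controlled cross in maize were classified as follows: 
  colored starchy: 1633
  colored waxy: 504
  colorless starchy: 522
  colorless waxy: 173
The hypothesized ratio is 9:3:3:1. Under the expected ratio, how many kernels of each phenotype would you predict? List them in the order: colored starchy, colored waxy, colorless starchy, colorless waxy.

Expected counts for N = 2832 under a 9:3:3:1 ratio (total parts = 16):
  colored starchy: 2832 × 9/16 = 1593
  colored waxy: 2832 × 3/16 = 531
  colorless starchy: 2832 × 3/16 = 531
  colorless waxy: 2832 × 1/16 = 177

1593, 531, 531, 177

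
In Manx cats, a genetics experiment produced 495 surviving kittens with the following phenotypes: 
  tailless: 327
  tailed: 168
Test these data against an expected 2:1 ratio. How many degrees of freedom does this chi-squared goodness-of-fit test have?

A goodness-of-fit test with 2 phenotype classes has df = 2 − 1 = 1.

1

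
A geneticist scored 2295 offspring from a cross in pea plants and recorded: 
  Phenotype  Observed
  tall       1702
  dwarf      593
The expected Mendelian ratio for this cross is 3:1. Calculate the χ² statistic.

0.861

Under the 3:1 hypothesis (Σ ratio = 4, N = 2295):
  tall: 2295 × 3/4 = 1721.25
  dwarf: 2295 × 1/4 = 573.75
χ² = Σ (O − E)² / E
  tall: (1702 − 1721.25)² / 1721.25 = 0.2153
  dwarf: (593 − 573.75)² / 573.75 = 0.6459
χ² = 0.2153 + 0.6459 = 0.8612 ≈ 0.861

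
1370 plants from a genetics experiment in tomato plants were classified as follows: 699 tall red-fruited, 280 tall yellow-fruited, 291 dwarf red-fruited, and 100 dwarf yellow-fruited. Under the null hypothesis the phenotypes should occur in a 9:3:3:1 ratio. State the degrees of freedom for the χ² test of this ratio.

A goodness-of-fit test with 4 phenotype classes has df = 4 − 1 = 3.

3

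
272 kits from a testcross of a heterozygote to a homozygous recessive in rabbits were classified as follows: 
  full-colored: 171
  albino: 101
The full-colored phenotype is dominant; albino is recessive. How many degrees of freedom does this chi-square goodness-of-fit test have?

1

A testcross of a heterozygote (Aa × aa) gives a 1:1 phenotypic ratio.
A goodness-of-fit test with 2 phenotype classes has df = 2 − 1 = 1.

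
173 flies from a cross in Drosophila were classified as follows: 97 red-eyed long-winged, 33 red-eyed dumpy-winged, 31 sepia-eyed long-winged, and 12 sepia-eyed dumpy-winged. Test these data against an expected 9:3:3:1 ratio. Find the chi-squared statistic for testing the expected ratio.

The 9:3:3:1 ratio has 16 parts, so with N = 173 the expected counts are:
  red-eyed long-winged: 173 × 9/16 = 97.3125
  red-eyed dumpy-winged: 173 × 3/16 = 32.4375
  sepia-eyed long-winged: 173 × 3/16 = 32.4375
  sepia-eyed dumpy-winged: 173 × 1/16 = 10.8125
χ² = Σ (O − E)² / E
  red-eyed long-winged: (97 − 97.3125)² / 97.3125 = 0.0010
  red-eyed dumpy-winged: (33 − 32.4375)² / 32.4375 = 0.0098
  sepia-eyed long-winged: (31 − 32.4375)² / 32.4375 = 0.0637
  sepia-eyed dumpy-winged: (12 − 10.8125)² / 10.8125 = 0.1304
χ² = 0.0010 + 0.0098 + 0.0637 + 0.1304 = 0.2049 ≈ 0.205

0.205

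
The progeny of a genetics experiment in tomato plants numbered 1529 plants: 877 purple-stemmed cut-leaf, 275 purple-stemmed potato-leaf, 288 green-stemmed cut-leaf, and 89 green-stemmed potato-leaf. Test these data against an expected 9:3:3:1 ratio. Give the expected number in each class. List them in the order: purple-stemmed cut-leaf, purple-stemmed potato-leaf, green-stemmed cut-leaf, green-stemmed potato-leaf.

860.0625, 286.6875, 286.6875, 95.5625

Under the 9:3:3:1 hypothesis (Σ ratio = 16, N = 1529):
  purple-stemmed cut-leaf: 1529 × 9/16 = 860.0625
  purple-stemmed potato-leaf: 1529 × 3/16 = 286.6875
  green-stemmed cut-leaf: 1529 × 3/16 = 286.6875
  green-stemmed potato-leaf: 1529 × 1/16 = 95.5625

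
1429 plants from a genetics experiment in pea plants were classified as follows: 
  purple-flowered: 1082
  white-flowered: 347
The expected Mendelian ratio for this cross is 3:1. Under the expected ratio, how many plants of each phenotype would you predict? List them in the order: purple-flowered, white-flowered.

1071.75, 357.25

Expected counts for N = 1429 under a 3:1 ratio (total parts = 4):
  purple-flowered: 1429 × 3/4 = 1071.75
  white-flowered: 1429 × 1/4 = 357.25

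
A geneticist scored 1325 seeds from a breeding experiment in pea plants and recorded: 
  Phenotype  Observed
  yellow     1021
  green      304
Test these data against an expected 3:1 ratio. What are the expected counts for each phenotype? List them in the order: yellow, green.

993.75, 331.25

The 3:1 ratio has 4 parts, so with N = 1325 the expected counts are:
  yellow: 1325 × 3/4 = 993.75
  green: 1325 × 1/4 = 331.25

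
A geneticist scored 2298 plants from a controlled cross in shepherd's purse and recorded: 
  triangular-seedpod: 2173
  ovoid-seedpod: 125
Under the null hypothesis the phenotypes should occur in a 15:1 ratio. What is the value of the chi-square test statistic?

Under the 15:1 hypothesis (Σ ratio = 16, N = 2298):
  triangular-seedpod: 2298 × 15/16 = 2154.375
  ovoid-seedpod: 2298 × 1/16 = 143.625
χ² = Σ (O − E)² / E
  triangular-seedpod: (2173 − 2154.375)² / 2154.375 = 0.1610
  ovoid-seedpod: (125 − 143.625)² / 143.625 = 2.4153
χ² = 0.1610 + 2.4153 = 2.5763 ≈ 2.576

2.576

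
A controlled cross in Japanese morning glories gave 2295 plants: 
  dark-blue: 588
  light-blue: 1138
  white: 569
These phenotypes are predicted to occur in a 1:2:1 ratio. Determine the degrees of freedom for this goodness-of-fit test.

2

A goodness-of-fit test with 3 phenotype classes has df = 3 − 1 = 2.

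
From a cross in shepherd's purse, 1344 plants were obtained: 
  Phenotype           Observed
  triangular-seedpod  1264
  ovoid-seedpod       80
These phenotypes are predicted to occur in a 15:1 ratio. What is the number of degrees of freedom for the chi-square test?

A goodness-of-fit test with 2 phenotype classes has df = 2 − 1 = 1.

1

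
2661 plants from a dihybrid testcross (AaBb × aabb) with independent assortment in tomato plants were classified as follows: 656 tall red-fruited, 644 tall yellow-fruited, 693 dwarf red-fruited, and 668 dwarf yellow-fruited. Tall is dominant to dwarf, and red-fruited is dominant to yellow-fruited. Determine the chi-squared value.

A dihybrid testcross with independent assortment gives a 1:1:1:1 ratio.
Under the 1:1:1:1 hypothesis (Σ ratio = 4, N = 2661):
  tall red-fruited: 2661 × 1/4 = 665.25
  tall yellow-fruited: 2661 × 1/4 = 665.25
  dwarf red-fruited: 2661 × 1/4 = 665.25
  dwarf yellow-fruited: 2661 × 1/4 = 665.25
χ² = Σ (O − E)² / E
  tall red-fruited: (656 − 665.25)² / 665.25 = 0.1286
  tall yellow-fruited: (644 − 665.25)² / 665.25 = 0.6788
  dwarf red-fruited: (693 − 665.25)² / 665.25 = 1.1576
  dwarf yellow-fruited: (668 − 665.25)² / 665.25 = 0.0114
χ² = 0.1286 + 0.6788 + 1.1576 + 0.0114 = 1.9764 ≈ 1.976

1.976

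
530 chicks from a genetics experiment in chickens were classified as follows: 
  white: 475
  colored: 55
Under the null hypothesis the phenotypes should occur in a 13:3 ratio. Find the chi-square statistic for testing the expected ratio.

Total ratio parts = 16. Expected numbers out of 530:
  white: 530 × 13/16 = 430.625
  colored: 530 × 3/16 = 99.375
χ² = Σ (O − E)² / E
  white: (475 − 430.625)² / 430.625 = 4.5728
  colored: (55 − 99.375)² / 99.375 = 19.8153
χ² = 4.5728 + 19.8153 = 24.3881 ≈ 24.388

24.388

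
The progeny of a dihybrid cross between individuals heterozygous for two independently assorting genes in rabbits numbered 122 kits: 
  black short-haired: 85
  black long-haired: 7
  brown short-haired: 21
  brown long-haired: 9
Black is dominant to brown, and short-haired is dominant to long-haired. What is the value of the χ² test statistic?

15.326

A dihybrid F₂ with independent assortment and complete dominance at both loci gives a 9:3:3:1 phenotypic ratio.
Under the 9:3:3:1 hypothesis (Σ ratio = 16, N = 122):
  black short-haired: 122 × 9/16 = 68.625
  black long-haired: 122 × 3/16 = 22.875
  brown short-haired: 122 × 3/16 = 22.875
  brown long-haired: 122 × 1/16 = 7.625
χ² = Σ (O − E)² / E
  black short-haired: (85 − 68.625)² / 68.625 = 3.9073
  black long-haired: (7 − 22.875)² / 22.875 = 11.0171
  brown short-haired: (21 − 22.875)² / 22.875 = 0.1537
  brown long-haired: (9 − 7.625)² / 7.625 = 0.2480
χ² = 3.9073 + 11.0171 + 0.1537 + 0.2480 = 15.3261 ≈ 15.326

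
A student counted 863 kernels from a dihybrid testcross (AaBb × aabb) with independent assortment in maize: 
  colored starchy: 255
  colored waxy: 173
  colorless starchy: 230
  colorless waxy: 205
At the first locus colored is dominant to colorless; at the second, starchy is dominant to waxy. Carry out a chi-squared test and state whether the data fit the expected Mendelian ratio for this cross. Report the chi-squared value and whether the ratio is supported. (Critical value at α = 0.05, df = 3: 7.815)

17.088; not consistent

A dihybrid testcross with independent assortment gives a 1:1:1:1 ratio.
The 1:1:1:1 ratio has 4 parts, so with N = 863 the expected counts are:
  colored starchy: 863 × 1/4 = 215.75
  colored waxy: 863 × 1/4 = 215.75
  colorless starchy: 863 × 1/4 = 215.75
  colorless waxy: 863 × 1/4 = 215.75
χ² = Σ (O − E)² / E
  colored starchy: (255 − 215.75)² / 215.75 = 7.1405
  colored waxy: (173 − 215.75)² / 215.75 = 8.4707
  colorless starchy: (230 − 215.75)² / 215.75 = 0.9412
  colorless waxy: (205 − 215.75)² / 215.75 = 0.5356
χ² = 7.1405 + 8.4707 + 0.9412 + 0.5356 = 17.088
Degrees of freedom = 4 − 1 = 3; critical value at α = 0.05 is 7.815.
Since 17.088 > 7.815, we reject the null hypothesis — the data do not fit the 1:1:1:1 ratio.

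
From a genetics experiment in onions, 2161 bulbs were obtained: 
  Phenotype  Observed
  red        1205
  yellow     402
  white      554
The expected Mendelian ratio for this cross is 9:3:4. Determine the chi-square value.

The 9:3:4 ratio has 16 parts, so with N = 2161 the expected counts are:
  red: 2161 × 9/16 = 1215.5625
  yellow: 2161 × 3/16 = 405.1875
  white: 2161 × 4/16 = 540.25
χ² = Σ (O − E)² / E
  red: (1205 − 1215.5625)² / 1215.5625 = 0.0918
  yellow: (402 − 405.1875)² / 405.1875 = 0.0251
  white: (554 − 540.25)² / 540.25 = 0.3500
χ² = 0.0918 + 0.0251 + 0.3500 = 0.4669 ≈ 0.467

0.467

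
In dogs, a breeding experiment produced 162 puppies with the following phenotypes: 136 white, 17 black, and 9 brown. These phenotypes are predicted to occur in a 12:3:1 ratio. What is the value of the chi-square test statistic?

7.745

Total ratio parts = 16. Expected numbers out of 162:
  white: 162 × 12/16 = 121.5
  black: 162 × 3/16 = 30.375
  brown: 162 × 1/16 = 10.125
χ² = Σ (O − E)² / E
  white: (136 − 121.5)² / 121.5 = 1.7305
  black: (17 − 30.375)² / 30.375 = 5.8894
  brown: (9 − 10.125)² / 10.125 = 0.1250
χ² = 1.7305 + 5.8894 + 0.1250 = 7.7449 ≈ 7.745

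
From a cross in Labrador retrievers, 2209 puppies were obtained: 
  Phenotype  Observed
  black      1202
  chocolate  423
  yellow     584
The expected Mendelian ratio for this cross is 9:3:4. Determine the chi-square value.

3.337

Total ratio parts = 16. Expected numbers out of 2209:
  black: 2209 × 9/16 = 1242.5625
  chocolate: 2209 × 3/16 = 414.1875
  yellow: 2209 × 4/16 = 552.25
χ² = Σ (O − E)² / E
  black: (1202 − 1242.5625)² / 1242.5625 = 1.3241
  chocolate: (423 − 414.1875)² / 414.1875 = 0.1875
  yellow: (584 − 552.25)² / 552.25 = 1.8254
χ² = 1.3241 + 0.1875 + 1.8254 = 3.337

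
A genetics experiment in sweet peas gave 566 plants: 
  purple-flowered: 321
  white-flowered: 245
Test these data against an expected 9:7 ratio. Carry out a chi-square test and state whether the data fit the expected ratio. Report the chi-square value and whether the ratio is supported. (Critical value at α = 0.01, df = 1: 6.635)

Expected counts for N = 566 under a 9:7 ratio (total parts = 16):
  purple-flowered: 566 × 9/16 = 318.375
  white-flowered: 566 × 7/16 = 247.625
χ² = Σ (O − E)² / E
  purple-flowered: (321 − 318.375)² / 318.375 = 0.0216
  white-flowered: (245 − 247.625)² / 247.625 = 0.0278
χ² = 0.0216 + 0.0278 = 0.0494 ≈ 0.049
Degrees of freedom = 2 − 1 = 1; critical value at α = 0.01 is 6.635.
Since 0.049 < 6.635, we fail to reject the null hypothesis — the data are consistent with the 9:7 ratio.

0.049; consistent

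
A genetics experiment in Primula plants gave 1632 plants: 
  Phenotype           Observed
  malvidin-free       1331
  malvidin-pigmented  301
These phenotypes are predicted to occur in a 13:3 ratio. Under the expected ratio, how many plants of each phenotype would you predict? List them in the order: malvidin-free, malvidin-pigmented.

1326, 306

Expected counts for N = 1632 under a 13:3 ratio (total parts = 16):
  malvidin-free: 1632 × 13/16 = 1326
  malvidin-pigmented: 1632 × 3/16 = 306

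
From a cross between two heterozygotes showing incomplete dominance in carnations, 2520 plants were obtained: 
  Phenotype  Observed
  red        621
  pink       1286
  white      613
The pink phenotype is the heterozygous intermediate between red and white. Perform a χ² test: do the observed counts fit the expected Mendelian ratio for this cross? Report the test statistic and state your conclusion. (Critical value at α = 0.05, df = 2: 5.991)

1.124; consistent

With incomplete dominance, a heterozygote × heterozygote cross gives a 1:2:1 phenotypic ratio.
Total ratio parts = 4. Expected numbers out of 2520:
  red: 2520 × 1/4 = 630
  pink: 2520 × 2/4 = 1260
  white: 2520 × 1/4 = 630
χ² = Σ (O − E)² / E
  red: (621 − 630)² / 630 = 0.1286
  pink: (1286 − 1260)² / 1260 = 0.5365
  white: (613 − 630)² / 630 = 0.4587
χ² = 0.1286 + 0.5365 + 0.4587 = 1.1238 ≈ 1.124
Degrees of freedom = 3 − 1 = 2; critical value at α = 0.05 is 5.991.
Since 1.124 < 5.991, we fail to reject the null hypothesis — the data are consistent with the 1:2:1 ratio.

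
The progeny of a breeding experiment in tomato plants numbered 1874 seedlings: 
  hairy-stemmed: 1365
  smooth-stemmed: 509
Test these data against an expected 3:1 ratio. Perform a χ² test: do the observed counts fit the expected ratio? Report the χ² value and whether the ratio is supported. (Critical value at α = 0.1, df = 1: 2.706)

4.668; not consistent

Expected counts for N = 1874 under a 3:1 ratio (total parts = 4):
  hairy-stemmed: 1874 × 3/4 = 1405.5
  smooth-stemmed: 1874 × 1/4 = 468.5
χ² = Σ (O − E)² / E
  hairy-stemmed: (1365 − 1405.5)² / 1405.5 = 1.1670
  smooth-stemmed: (509 − 468.5)² / 468.5 = 3.5011
χ² = 1.1670 + 3.5011 = 4.6681 ≈ 4.668
Degrees of freedom = 2 − 1 = 1; critical value at α = 0.1 is 2.706.
Since 4.668 > 2.706, we reject the null hypothesis — the data do not fit the 3:1 ratio.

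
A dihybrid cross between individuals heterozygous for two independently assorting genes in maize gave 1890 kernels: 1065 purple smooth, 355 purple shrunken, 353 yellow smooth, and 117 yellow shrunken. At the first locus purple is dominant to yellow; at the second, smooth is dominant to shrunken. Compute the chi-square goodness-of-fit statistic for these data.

0.020

A dihybrid F₂ with independent assortment and complete dominance at both loci gives a 9:3:3:1 phenotypic ratio.
Under the 9:3:3:1 hypothesis (Σ ratio = 16, N = 1890):
  purple smooth: 1890 × 9/16 = 1063.125
  purple shrunken: 1890 × 3/16 = 354.375
  yellow smooth: 1890 × 3/16 = 354.375
  yellow shrunken: 1890 × 1/16 = 118.125
χ² = Σ (O − E)² / E
  purple smooth: (1065 − 1063.125)² / 1063.125 = 0.0033
  purple shrunken: (355 − 354.375)² / 354.375 = 0.0011
  yellow smooth: (353 − 354.375)² / 354.375 = 0.0053
  yellow shrunken: (117 − 118.125)² / 118.125 = 0.0107
χ² = 0.0033 + 0.0011 + 0.0053 + 0.0107 = 0.0204 ≈ 0.020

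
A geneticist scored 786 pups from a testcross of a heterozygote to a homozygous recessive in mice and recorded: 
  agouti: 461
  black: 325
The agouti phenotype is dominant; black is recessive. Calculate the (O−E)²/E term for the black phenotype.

A testcross of a heterozygote (Aa × aa) gives a 1:1 phenotypic ratio.
The 1:1 ratio has 2 parts, so with N = 786 the expected counts are:
  agouti: 786 × 1/2 = 393
  black: 786 × 1/2 = 393
Contribution of black: (325 − 393)² / 393 = 11.7659

11.766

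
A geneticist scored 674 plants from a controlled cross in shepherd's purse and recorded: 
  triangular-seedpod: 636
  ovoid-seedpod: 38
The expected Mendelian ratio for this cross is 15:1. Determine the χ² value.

Total ratio parts = 16. Expected numbers out of 674:
  triangular-seedpod: 674 × 15/16 = 631.875
  ovoid-seedpod: 674 × 1/16 = 42.125
χ² = Σ (O − E)² / E
  triangular-seedpod: (636 − 631.875)² / 631.875 = 0.0269
  ovoid-seedpod: (38 − 42.125)² / 42.125 = 0.4039
χ² = 0.0269 + 0.4039 = 0.4308 ≈ 0.431

0.431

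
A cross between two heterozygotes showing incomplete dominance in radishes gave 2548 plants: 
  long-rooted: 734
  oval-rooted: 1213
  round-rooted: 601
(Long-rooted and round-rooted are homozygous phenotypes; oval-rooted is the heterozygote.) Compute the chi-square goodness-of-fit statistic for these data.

19.726

With incomplete dominance, a heterozygote × heterozygote cross gives a 1:2:1 phenotypic ratio.
Under the 1:2:1 hypothesis (Σ ratio = 4, N = 2548):
  long-rooted: 2548 × 1/4 = 637
  oval-rooted: 2548 × 2/4 = 1274
  round-rooted: 2548 × 1/4 = 637
χ² = Σ (O − E)² / E
  long-rooted: (734 − 637)² / 637 = 14.7708
  oval-rooted: (1213 − 1274)² / 1274 = 2.9207
  round-rooted: (601 − 637)² / 637 = 2.0345
χ² = 14.7708 + 2.9207 + 2.0345 = 19.726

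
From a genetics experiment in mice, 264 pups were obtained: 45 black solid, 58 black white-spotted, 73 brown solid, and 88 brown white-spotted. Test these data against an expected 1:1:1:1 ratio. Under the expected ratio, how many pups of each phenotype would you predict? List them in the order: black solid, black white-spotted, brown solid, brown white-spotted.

66, 66, 66, 66

Expected counts for N = 264 under a 1:1:1:1 ratio (total parts = 4):
  black solid: 264 × 1/4 = 66
  black white-spotted: 264 × 1/4 = 66
  brown solid: 264 × 1/4 = 66
  brown white-spotted: 264 × 1/4 = 66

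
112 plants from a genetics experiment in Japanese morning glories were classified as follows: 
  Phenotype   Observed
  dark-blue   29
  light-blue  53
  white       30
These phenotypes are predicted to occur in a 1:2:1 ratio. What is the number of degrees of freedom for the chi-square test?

A goodness-of-fit test with 3 phenotype classes has df = 3 − 1 = 2.

2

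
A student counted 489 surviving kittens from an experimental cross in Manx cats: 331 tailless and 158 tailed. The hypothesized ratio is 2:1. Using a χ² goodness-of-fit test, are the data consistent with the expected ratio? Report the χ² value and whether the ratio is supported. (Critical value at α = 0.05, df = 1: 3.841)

0.230; consistent

The 2:1 ratio has 3 parts, so with N = 489 the expected counts are:
  tailless: 489 × 2/3 = 326
  tailed: 489 × 1/3 = 163
χ² = Σ (O − E)² / E
  tailless: (331 − 326)² / 326 = 0.0767
  tailed: (158 − 163)² / 163 = 0.1534
χ² = 0.0767 + 0.1534 = 0.2301 ≈ 0.230
Degrees of freedom = 2 − 1 = 1; critical value at α = 0.05 is 3.841.
Since 0.230 < 3.841, we fail to reject the null hypothesis — the data are consistent with the 2:1 ratio.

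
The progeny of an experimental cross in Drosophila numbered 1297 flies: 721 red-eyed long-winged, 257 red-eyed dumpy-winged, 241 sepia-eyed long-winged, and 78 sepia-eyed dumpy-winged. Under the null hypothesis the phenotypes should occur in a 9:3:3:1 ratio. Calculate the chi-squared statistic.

1.020

Under the 9:3:3:1 hypothesis (Σ ratio = 16, N = 1297):
  red-eyed long-winged: 1297 × 9/16 = 729.5625
  red-eyed dumpy-winged: 1297 × 3/16 = 243.1875
  sepia-eyed long-winged: 1297 × 3/16 = 243.1875
  sepia-eyed dumpy-winged: 1297 × 1/16 = 81.0625
χ² = Σ (O − E)² / E
  red-eyed long-winged: (721 − 729.5625)² / 729.5625 = 0.1005
  red-eyed dumpy-winged: (257 − 243.1875)² / 243.1875 = 0.7845
  sepia-eyed long-winged: (241 − 243.1875)² / 243.1875 = 0.0197
  sepia-eyed dumpy-winged: (78 − 81.0625)² / 81.0625 = 0.1157
χ² = 0.1005 + 0.7845 + 0.0197 + 0.1157 = 1.0204 ≈ 1.020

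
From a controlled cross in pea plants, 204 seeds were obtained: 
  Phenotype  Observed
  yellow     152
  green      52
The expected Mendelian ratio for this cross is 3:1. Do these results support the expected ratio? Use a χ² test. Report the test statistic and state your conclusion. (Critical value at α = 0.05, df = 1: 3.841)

0.026; consistent

Total ratio parts = 4. Expected numbers out of 204:
  yellow: 204 × 3/4 = 153
  green: 204 × 1/4 = 51
χ² = Σ (O − E)² / E
  yellow: (152 − 153)² / 153 = 0.0065
  green: (52 − 51)² / 51 = 0.0196
χ² = 0.0065 + 0.0196 = 0.0261 ≈ 0.026
Degrees of freedom = 2 − 1 = 1; critical value at α = 0.05 is 3.841.
Since 0.026 < 3.841, we fail to reject the null hypothesis — the data are consistent with the 3:1 ratio.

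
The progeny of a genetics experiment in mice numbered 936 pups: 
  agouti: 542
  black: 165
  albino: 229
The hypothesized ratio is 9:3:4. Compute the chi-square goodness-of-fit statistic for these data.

Under the 9:3:4 hypothesis (Σ ratio = 16, N = 936):
  agouti: 936 × 9/16 = 526.5
  black: 936 × 3/16 = 175.5
  albino: 936 × 4/16 = 234
χ² = Σ (O − E)² / E
  agouti: (542 − 526.5)² / 526.5 = 0.4563
  black: (165 − 175.5)² / 175.5 = 0.6282
  albino: (229 − 234)² / 234 = 0.1068
χ² = 0.4563 + 0.6282 + 0.1068 = 1.1913 ≈ 1.191

1.191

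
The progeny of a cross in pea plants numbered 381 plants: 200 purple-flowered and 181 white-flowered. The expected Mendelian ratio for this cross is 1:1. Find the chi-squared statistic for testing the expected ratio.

0.948

Total ratio parts = 2. Expected numbers out of 381:
  purple-flowered: 381 × 1/2 = 190.5
  white-flowered: 381 × 1/2 = 190.5
χ² = Σ (O − E)² / E
  purple-flowered: (200 − 190.5)² / 190.5 = 0.4738
  white-flowered: (181 − 190.5)² / 190.5 = 0.4738
χ² = 0.4738 + 0.4738 = 0.9476 ≈ 0.948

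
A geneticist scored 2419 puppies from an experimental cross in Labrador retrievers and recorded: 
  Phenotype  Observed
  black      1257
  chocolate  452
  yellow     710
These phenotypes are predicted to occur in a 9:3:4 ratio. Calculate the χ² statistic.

Expected counts for N = 2419 under a 9:3:4 ratio (total parts = 16):
  black: 2419 × 9/16 = 1360.6875
  chocolate: 2419 × 3/16 = 453.5625
  yellow: 2419 × 4/16 = 604.75
χ² = Σ (O − E)² / E
  black: (1257 − 1360.6875)² / 1360.6875 = 7.9012
  chocolate: (452 − 453.5625)² / 453.5625 = 0.0054
  yellow: (710 − 604.75)² / 604.75 = 18.3176
χ² = 7.9012 + 0.0054 + 18.3176 = 26.2242 ≈ 26.224

26.224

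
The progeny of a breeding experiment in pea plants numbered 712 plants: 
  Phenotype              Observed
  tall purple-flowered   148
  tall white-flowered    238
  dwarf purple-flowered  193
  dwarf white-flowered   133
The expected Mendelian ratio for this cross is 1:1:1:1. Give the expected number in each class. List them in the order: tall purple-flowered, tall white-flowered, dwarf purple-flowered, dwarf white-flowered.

Under the 1:1:1:1 hypothesis (Σ ratio = 4, N = 712):
  tall purple-flowered: 712 × 1/4 = 178
  tall white-flowered: 712 × 1/4 = 178
  dwarf purple-flowered: 712 × 1/4 = 178
  dwarf white-flowered: 712 × 1/4 = 178

178, 178, 178, 178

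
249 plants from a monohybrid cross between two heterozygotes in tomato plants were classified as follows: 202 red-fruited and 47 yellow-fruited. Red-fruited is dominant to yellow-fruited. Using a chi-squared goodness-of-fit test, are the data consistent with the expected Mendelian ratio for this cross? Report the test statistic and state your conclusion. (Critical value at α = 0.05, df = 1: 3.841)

For a monohybrid cross between heterozygotes with complete dominance, the expected phenotypic ratio is 3:1.
Under the 3:1 hypothesis (Σ ratio = 4, N = 249):
  red-fruited: 249 × 3/4 = 186.75
  yellow-fruited: 249 × 1/4 = 62.25
χ² = Σ (O − E)² / E
  red-fruited: (202 − 186.75)² / 186.75 = 1.2453
  yellow-fruited: (47 − 62.25)² / 62.25 = 3.7359
χ² = 1.2453 + 3.7359 = 4.9812 ≈ 4.981
Degrees of freedom = 2 − 1 = 1; critical value at α = 0.05 is 3.841.
Since 4.981 > 3.841, we reject the null hypothesis — the data do not fit the 3:1 ratio.

4.981; not consistent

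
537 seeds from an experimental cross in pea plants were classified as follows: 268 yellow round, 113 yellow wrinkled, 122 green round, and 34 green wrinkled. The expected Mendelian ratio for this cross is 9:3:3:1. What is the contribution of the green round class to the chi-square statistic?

Total ratio parts = 16. Expected numbers out of 537:
  yellow round: 537 × 9/16 = 302.0625
  yellow wrinkled: 537 × 3/16 = 100.6875
  green round: 537 × 3/16 = 100.6875
  green wrinkled: 537 × 1/16 = 33.5625
Contribution of green round: (122 − 100.6875)² / 100.6875 = 4.5112

4.511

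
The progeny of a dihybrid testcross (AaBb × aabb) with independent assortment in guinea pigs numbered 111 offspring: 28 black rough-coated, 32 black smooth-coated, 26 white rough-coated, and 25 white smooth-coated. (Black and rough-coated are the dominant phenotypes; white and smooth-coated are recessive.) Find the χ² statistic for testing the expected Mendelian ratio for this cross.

A dihybrid testcross with independent assortment gives a 1:1:1:1 ratio.
Total ratio parts = 4. Expected numbers out of 111:
  black rough-coated: 111 × 1/4 = 27.75
  black smooth-coated: 111 × 1/4 = 27.75
  white rough-coated: 111 × 1/4 = 27.75
  white smooth-coated: 111 × 1/4 = 27.75
χ² = Σ (O − E)² / E
  black rough-coated: (28 − 27.75)² / 27.75 = 0.0023
  black smooth-coated: (32 − 27.75)² / 27.75 = 0.6509
  white rough-coated: (26 − 27.75)² / 27.75 = 0.1104
  white smooth-coated: (25 − 27.75)² / 27.75 = 0.2725
χ² = 0.0023 + 0.6509 + 0.1104 + 0.2725 = 1.0361 ≈ 1.036

1.036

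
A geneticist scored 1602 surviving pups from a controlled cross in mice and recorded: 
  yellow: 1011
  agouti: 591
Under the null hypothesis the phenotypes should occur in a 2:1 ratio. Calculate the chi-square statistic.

Total ratio parts = 3. Expected numbers out of 1602:
  yellow: 1602 × 2/3 = 1068
  agouti: 1602 × 1/3 = 534
χ² = Σ (O − E)² / E
  yellow: (1011 − 1068)² / 1068 = 3.0421
  agouti: (591 − 534)² / 534 = 6.0843
χ² = 3.0421 + 6.0843 = 9.1264 ≈ 9.126

9.126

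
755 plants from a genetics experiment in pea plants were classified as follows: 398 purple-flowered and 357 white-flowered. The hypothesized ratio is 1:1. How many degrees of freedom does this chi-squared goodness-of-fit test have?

A goodness-of-fit test with 2 phenotype classes has df = 2 − 1 = 1.

1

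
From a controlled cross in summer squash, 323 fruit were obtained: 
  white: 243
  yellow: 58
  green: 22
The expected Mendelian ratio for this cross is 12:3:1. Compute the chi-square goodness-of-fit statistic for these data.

0.273

Total ratio parts = 16. Expected numbers out of 323:
  white: 323 × 12/16 = 242.25
  yellow: 323 × 3/16 = 60.5625
  green: 323 × 1/16 = 20.1875
χ² = Σ (O − E)² / E
  white: (243 − 242.25)² / 242.25 = 0.0023
  yellow: (58 − 60.5625)² / 60.5625 = 0.1084
  green: (22 − 20.1875)² / 20.1875 = 0.1627
χ² = 0.0023 + 0.1084 + 0.1627 = 0.2734 ≈ 0.273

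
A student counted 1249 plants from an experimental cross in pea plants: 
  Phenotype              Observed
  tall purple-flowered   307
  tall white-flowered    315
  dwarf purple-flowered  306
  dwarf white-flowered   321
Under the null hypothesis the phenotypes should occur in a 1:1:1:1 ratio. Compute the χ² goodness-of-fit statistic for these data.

0.483

Total ratio parts = 4. Expected numbers out of 1249:
  tall purple-flowered: 1249 × 1/4 = 312.25
  tall white-flowered: 1249 × 1/4 = 312.25
  dwarf purple-flowered: 1249 × 1/4 = 312.25
  dwarf white-flowered: 1249 × 1/4 = 312.25
χ² = Σ (O − E)² / E
  tall purple-flowered: (307 − 312.25)² / 312.25 = 0.0883
  tall white-flowered: (315 − 312.25)² / 312.25 = 0.0242
  dwarf purple-flowered: (306 − 312.25)² / 312.25 = 0.1251
  dwarf white-flowered: (321 − 312.25)² / 312.25 = 0.2452
χ² = 0.0883 + 0.0242 + 0.1251 + 0.2452 = 0.4828 ≈ 0.483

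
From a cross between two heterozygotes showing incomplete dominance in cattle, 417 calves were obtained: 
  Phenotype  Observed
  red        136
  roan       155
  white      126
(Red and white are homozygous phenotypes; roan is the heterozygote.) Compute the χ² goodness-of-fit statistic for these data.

27.935

With incomplete dominance, a heterozygote × heterozygote cross gives a 1:2:1 phenotypic ratio.
Expected counts for N = 417 under a 1:2:1 ratio (total parts = 4):
  red: 417 × 1/4 = 104.25
  roan: 417 × 2/4 = 208.5
  white: 417 × 1/4 = 104.25
χ² = Σ (O − E)² / E
  red: (136 − 104.25)² / 104.25 = 9.6697
  roan: (155 − 208.5)² / 208.5 = 13.7278
  white: (126 − 104.25)² / 104.25 = 4.5378
χ² = 9.6697 + 13.7278 + 4.5378 = 27.9353 ≈ 27.935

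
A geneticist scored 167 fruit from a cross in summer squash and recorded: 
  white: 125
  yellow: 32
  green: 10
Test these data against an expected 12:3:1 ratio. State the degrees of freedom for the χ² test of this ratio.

A goodness-of-fit test with 3 phenotype classes has df = 3 − 1 = 2.

2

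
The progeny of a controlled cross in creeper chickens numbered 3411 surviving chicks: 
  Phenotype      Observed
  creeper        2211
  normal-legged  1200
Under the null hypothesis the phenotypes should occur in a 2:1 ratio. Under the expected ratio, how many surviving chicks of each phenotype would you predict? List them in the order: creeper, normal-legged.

Expected counts for N = 3411 under a 2:1 ratio (total parts = 3):
  creeper: 3411 × 2/3 = 2274
  normal-legged: 3411 × 1/3 = 1137

2274, 1137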